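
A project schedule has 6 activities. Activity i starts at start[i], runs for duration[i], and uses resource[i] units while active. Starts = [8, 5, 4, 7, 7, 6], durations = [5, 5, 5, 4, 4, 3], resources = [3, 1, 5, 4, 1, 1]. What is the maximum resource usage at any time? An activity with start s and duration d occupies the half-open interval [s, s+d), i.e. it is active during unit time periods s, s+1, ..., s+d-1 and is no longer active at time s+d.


Each activity i is active on [start_i, start_i + duration_i).
Compute total resource usage per time slot:
  t=0: active resources = [], total = 0
  t=1: active resources = [], total = 0
  t=2: active resources = [], total = 0
  t=3: active resources = [], total = 0
  t=4: active resources = [5], total = 5
  t=5: active resources = [1, 5], total = 6
  t=6: active resources = [1, 5, 1], total = 7
  t=7: active resources = [1, 5, 4, 1, 1], total = 12
  t=8: active resources = [3, 1, 5, 4, 1, 1], total = 15
  t=9: active resources = [3, 1, 4, 1], total = 9
  t=10: active resources = [3, 4, 1], total = 8
  t=11: active resources = [3], total = 3
  t=12: active resources = [3], total = 3
Peak resource demand = 15

15


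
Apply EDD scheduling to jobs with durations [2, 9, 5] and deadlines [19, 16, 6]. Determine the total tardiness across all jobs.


Sort by due date (EDD order): [(5, 6), (9, 16), (2, 19)]
Compute completion times and tardiness:
  Job 1: p=5, d=6, C=5, tardiness=max(0,5-6)=0
  Job 2: p=9, d=16, C=14, tardiness=max(0,14-16)=0
  Job 3: p=2, d=19, C=16, tardiness=max(0,16-19)=0
Total tardiness = 0

0


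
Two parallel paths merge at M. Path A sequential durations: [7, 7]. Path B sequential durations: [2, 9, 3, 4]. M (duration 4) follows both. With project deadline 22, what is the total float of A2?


Forward pass: ES(A2) = sum of predecessors on chain A = 7
EF = ES + duration = 7 + 7 = 14
Backward pass: LF(M) = deadline = 22; LS(M) = 22 - 4 = 18
LF(A2) = LS(M) - sum(successors on chain A) = 18 - 0 = 18
LS = LF - duration = 18 - 7 = 11
Total float = LS - ES = 11 - 7 = 4

4


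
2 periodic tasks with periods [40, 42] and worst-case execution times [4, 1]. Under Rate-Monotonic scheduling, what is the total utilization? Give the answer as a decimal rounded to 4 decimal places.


Compute individual utilizations (exact fractions):
  Task 1: C/T = 4/40 = 1/10 (approx. 0.1)
  Task 2: C/T = 1/42 (approx. 0.0238)
Total utilization U = 1/10 + 1/42 = 13/105
Rounded to 4 decimal places: U = 0.1238
RM (Liu & Layland) bound for 2 tasks = 0.828427; compare with U = 13/105 (approx. 0.123810)
U <= bound, so schedulable by RM sufficient condition.

0.1238


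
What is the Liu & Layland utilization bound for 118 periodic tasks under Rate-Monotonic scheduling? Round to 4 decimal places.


Compute 2^(1/118) = 1.0058914152
Subtract 1: 1.0058914152 - 1 = 0.0058914152
Multiply by n: 118 * 0.0058914152 = 0.6951869936
Round to 4 dp: 0.6952

0.6952


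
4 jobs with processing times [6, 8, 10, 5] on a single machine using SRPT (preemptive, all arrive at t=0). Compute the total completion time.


Since all jobs arrive at t=0, SRPT equals SPT ordering.
SPT order: [5, 6, 8, 10]
Completion times:
  Job 1: p=5, C=5
  Job 2: p=6, C=11
  Job 3: p=8, C=19
  Job 4: p=10, C=29
Total completion time = 5 + 11 + 19 + 29 = 64

64


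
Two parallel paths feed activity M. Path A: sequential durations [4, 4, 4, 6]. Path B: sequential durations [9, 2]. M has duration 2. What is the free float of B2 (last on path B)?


ES(B2) = sum of predecessors on chain B = 9
EF(B2) = ES + duration = 9 + 2 = 11
Successor of B2 is M. ES(M) = max(sum(A), sum(B)) = max(18, 11) = 18
Free float = ES(successor) - EF(current) = 18 - 11 = 7

7


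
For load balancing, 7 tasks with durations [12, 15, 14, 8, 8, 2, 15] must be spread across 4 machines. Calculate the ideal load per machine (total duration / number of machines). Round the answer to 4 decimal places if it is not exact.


Total processing time = 12 + 15 + 14 + 8 + 8 + 2 + 15 = 74
Number of machines = 4
Ideal balanced load = 74 / 4 = 18.5

18.5


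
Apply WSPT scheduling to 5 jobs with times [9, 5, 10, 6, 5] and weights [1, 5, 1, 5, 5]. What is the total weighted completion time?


Compute p/w ratios and sort ascending (WSPT): [(5, 5), (5, 5), (6, 5), (9, 1), (10, 1)]
Compute weighted completion times:
  Job (p=5,w=5): C=5, w*C=5*5=25
  Job (p=5,w=5): C=10, w*C=5*10=50
  Job (p=6,w=5): C=16, w*C=5*16=80
  Job (p=9,w=1): C=25, w*C=1*25=25
  Job (p=10,w=1): C=35, w*C=1*35=35
Total weighted completion time = 215

215


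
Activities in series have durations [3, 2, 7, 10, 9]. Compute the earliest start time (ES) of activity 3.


Activity 3 starts after activities 1 through 2 complete.
Predecessor durations: [3, 2]
ES = 3 + 2 = 5

5


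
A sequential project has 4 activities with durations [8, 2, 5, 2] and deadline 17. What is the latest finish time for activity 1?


LF(activity 1) = deadline - sum of successor durations
Successors: activities 2 through 4 with durations [2, 5, 2]
Sum of successor durations = 9
LF = 17 - 9 = 8

8


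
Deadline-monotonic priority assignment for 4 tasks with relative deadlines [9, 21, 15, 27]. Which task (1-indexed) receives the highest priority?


Sort tasks by relative deadline (ascending):
  Task 1: deadline = 9
  Task 3: deadline = 15
  Task 2: deadline = 21
  Task 4: deadline = 27
Priority order (highest first): [1, 3, 2, 4]
Highest priority task = 1

1


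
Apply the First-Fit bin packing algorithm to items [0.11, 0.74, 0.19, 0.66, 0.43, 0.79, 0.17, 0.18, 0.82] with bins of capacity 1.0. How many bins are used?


Place items sequentially using First-Fit:
  Item 0.11 -> new Bin 1
  Item 0.74 -> Bin 1 (now 0.85)
  Item 0.19 -> new Bin 2
  Item 0.66 -> Bin 2 (now 0.85)
  Item 0.43 -> new Bin 3
  Item 0.79 -> new Bin 4
  Item 0.17 -> Bin 3 (now 0.6)
  Item 0.18 -> Bin 3 (now 0.78)
  Item 0.82 -> new Bin 5
Total bins used = 5

5


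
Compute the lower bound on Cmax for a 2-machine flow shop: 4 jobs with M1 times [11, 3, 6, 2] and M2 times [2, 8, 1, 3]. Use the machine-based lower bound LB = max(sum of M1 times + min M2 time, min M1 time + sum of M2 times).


LB1 = sum(M1 times) + min(M2 times) = 22 + 1 = 23
LB2 = min(M1 times) + sum(M2 times) = 2 + 14 = 16
Lower bound = max(LB1, LB2) = max(23, 16) = 23

23


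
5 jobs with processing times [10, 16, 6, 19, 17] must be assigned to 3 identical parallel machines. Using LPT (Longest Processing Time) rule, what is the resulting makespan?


Sort jobs in decreasing order (LPT): [19, 17, 16, 10, 6]
Assign each job to the least loaded machine:
  Machine 1: jobs [19], load = 19
  Machine 2: jobs [17, 6], load = 23
  Machine 3: jobs [16, 10], load = 26
Makespan = max load = 26

26


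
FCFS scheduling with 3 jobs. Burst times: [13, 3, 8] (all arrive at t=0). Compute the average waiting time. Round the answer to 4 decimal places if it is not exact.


FCFS order (as given): [13, 3, 8]
Waiting times:
  Job 1: wait = 0
  Job 2: wait = 13
  Job 3: wait = 16
Sum of waiting times = 29
Average waiting time = 29/3 = 9.6667

9.6667


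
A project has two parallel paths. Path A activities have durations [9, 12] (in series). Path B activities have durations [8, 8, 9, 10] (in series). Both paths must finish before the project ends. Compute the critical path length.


Path A total = 9 + 12 = 21
Path B total = 8 + 8 + 9 + 10 = 35
Critical path = longest path = max(21, 35) = 35

35


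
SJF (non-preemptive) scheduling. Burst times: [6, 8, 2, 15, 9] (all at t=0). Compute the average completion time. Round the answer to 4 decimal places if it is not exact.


SJF order (ascending): [2, 6, 8, 9, 15]
Completion times:
  Job 1: burst=2, C=2
  Job 2: burst=6, C=8
  Job 3: burst=8, C=16
  Job 4: burst=9, C=25
  Job 5: burst=15, C=40
Average completion = 91/5 = 18.2

18.2


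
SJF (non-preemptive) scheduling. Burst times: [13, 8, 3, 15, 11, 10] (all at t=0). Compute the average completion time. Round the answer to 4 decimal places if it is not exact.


SJF order (ascending): [3, 8, 10, 11, 13, 15]
Completion times:
  Job 1: burst=3, C=3
  Job 2: burst=8, C=11
  Job 3: burst=10, C=21
  Job 4: burst=11, C=32
  Job 5: burst=13, C=45
  Job 6: burst=15, C=60
Average completion = 172/6 = 28.6667

28.6667


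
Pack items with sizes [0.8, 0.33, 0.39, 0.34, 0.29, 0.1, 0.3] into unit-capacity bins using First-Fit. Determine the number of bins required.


Place items sequentially using First-Fit:
  Item 0.8 -> new Bin 1
  Item 0.33 -> new Bin 2
  Item 0.39 -> Bin 2 (now 0.72)
  Item 0.34 -> new Bin 3
  Item 0.29 -> Bin 3 (now 0.63)
  Item 0.1 -> Bin 1 (now 0.9)
  Item 0.3 -> Bin 3 (now 0.93)
Total bins used = 3

3


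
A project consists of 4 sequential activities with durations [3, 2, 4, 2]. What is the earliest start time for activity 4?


Activity 4 starts after activities 1 through 3 complete.
Predecessor durations: [3, 2, 4]
ES = 3 + 2 + 4 = 9

9


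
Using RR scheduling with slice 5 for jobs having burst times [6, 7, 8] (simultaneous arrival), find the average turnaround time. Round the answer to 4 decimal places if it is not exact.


Time quantum = 5
Execution trace:
  J1 runs 5 units, time = 5
  J2 runs 5 units, time = 10
  J3 runs 5 units, time = 15
  J1 runs 1 units, time = 16
  J2 runs 2 units, time = 18
  J3 runs 3 units, time = 21
Finish times: [16, 18, 21]
Average turnaround = 55/3 = 18.3333

18.3333


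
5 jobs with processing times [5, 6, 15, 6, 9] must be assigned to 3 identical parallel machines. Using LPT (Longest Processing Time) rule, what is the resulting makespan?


Sort jobs in decreasing order (LPT): [15, 9, 6, 6, 5]
Assign each job to the least loaded machine:
  Machine 1: jobs [15], load = 15
  Machine 2: jobs [9, 5], load = 14
  Machine 3: jobs [6, 6], load = 12
Makespan = max load = 15

15


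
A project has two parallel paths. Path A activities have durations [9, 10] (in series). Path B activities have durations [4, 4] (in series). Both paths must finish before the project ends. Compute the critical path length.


Path A total = 9 + 10 = 19
Path B total = 4 + 4 = 8
Critical path = longest path = max(19, 8) = 19

19


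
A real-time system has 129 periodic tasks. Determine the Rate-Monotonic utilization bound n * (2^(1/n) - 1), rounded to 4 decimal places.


Compute 2^(1/129) = 1.0053876957
Subtract 1: 1.0053876957 - 1 = 0.0053876957
Multiply by n: 129 * 0.0053876957 = 0.6950127453
Round to 4 dp: 0.6950

0.6950


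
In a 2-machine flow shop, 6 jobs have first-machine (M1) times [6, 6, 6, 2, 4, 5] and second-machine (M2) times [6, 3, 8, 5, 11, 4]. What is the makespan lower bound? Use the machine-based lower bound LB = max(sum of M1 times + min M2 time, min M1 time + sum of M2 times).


LB1 = sum(M1 times) + min(M2 times) = 29 + 3 = 32
LB2 = min(M1 times) + sum(M2 times) = 2 + 37 = 39
Lower bound = max(LB1, LB2) = max(32, 39) = 39

39


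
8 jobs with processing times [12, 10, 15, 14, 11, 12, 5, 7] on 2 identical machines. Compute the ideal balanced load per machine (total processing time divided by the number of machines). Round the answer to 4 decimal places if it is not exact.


Total processing time = 12 + 10 + 15 + 14 + 11 + 12 + 5 + 7 = 86
Number of machines = 2
Ideal balanced load = 86 / 2 = 43.0

43.0


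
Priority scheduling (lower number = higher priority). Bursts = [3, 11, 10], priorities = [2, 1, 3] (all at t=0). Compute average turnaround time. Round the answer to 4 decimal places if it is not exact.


Sort by priority (ascending = highest first):
Order: [(1, 11), (2, 3), (3, 10)]
Completion times:
  Priority 1, burst=11, C=11
  Priority 2, burst=3, C=14
  Priority 3, burst=10, C=24
Average turnaround = 49/3 = 16.3333

16.3333


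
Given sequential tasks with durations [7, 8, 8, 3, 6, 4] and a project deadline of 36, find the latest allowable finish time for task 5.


LF(activity 5) = deadline - sum of successor durations
Successors: activities 6 through 6 with durations [4]
Sum of successor durations = 4
LF = 36 - 4 = 32

32


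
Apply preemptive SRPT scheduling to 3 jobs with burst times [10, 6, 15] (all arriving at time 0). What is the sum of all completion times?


Since all jobs arrive at t=0, SRPT equals SPT ordering.
SPT order: [6, 10, 15]
Completion times:
  Job 1: p=6, C=6
  Job 2: p=10, C=16
  Job 3: p=15, C=31
Total completion time = 6 + 16 + 31 = 53

53


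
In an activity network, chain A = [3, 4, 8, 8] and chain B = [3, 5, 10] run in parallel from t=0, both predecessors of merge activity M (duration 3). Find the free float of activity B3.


ES(B3) = sum of predecessors on chain B = 8
EF(B3) = ES + duration = 8 + 10 = 18
Successor of B3 is M. ES(M) = max(sum(A), sum(B)) = max(23, 18) = 23
Free float = ES(successor) - EF(current) = 23 - 18 = 5

5


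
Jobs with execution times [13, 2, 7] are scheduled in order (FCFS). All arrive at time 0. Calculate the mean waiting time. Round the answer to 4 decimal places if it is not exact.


FCFS order (as given): [13, 2, 7]
Waiting times:
  Job 1: wait = 0
  Job 2: wait = 13
  Job 3: wait = 15
Sum of waiting times = 28
Average waiting time = 28/3 = 9.3333

9.3333


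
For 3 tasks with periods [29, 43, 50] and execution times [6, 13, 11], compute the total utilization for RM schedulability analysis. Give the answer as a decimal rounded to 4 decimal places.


Compute individual utilizations (exact fractions):
  Task 1: C/T = 6/29 (approx. 0.2069)
  Task 2: C/T = 13/43 (approx. 0.3023)
  Task 3: C/T = 11/50 (approx. 0.22)
Total utilization U = 6/29 + 13/43 + 11/50 = 45467/62350
Rounded to 4 decimal places: U = 0.7292
RM (Liu & Layland) bound for 3 tasks = 0.779763; compare with U = 45467/62350 (approx. 0.729222)
U <= bound, so schedulable by RM sufficient condition.

0.7292


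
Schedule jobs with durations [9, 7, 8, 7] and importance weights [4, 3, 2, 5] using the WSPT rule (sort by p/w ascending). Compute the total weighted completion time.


Compute p/w ratios and sort ascending (WSPT): [(7, 5), (9, 4), (7, 3), (8, 2)]
Compute weighted completion times:
  Job (p=7,w=5): C=7, w*C=5*7=35
  Job (p=9,w=4): C=16, w*C=4*16=64
  Job (p=7,w=3): C=23, w*C=3*23=69
  Job (p=8,w=2): C=31, w*C=2*31=62
Total weighted completion time = 230

230


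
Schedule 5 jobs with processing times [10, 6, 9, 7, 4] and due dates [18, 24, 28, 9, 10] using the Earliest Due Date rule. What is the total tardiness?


Sort by due date (EDD order): [(7, 9), (4, 10), (10, 18), (6, 24), (9, 28)]
Compute completion times and tardiness:
  Job 1: p=7, d=9, C=7, tardiness=max(0,7-9)=0
  Job 2: p=4, d=10, C=11, tardiness=max(0,11-10)=1
  Job 3: p=10, d=18, C=21, tardiness=max(0,21-18)=3
  Job 4: p=6, d=24, C=27, tardiness=max(0,27-24)=3
  Job 5: p=9, d=28, C=36, tardiness=max(0,36-28)=8
Total tardiness = 15

15


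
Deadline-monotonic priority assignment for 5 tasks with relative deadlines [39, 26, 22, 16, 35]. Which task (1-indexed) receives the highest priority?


Sort tasks by relative deadline (ascending):
  Task 4: deadline = 16
  Task 3: deadline = 22
  Task 2: deadline = 26
  Task 5: deadline = 35
  Task 1: deadline = 39
Priority order (highest first): [4, 3, 2, 5, 1]
Highest priority task = 4

4


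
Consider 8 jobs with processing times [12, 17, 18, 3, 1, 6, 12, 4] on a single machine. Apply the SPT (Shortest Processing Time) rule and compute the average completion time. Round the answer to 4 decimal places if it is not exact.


Sort jobs by processing time (SPT order): [1, 3, 4, 6, 12, 12, 17, 18]
Compute completion times sequentially:
  Job 1: processing = 1, completes at 1
  Job 2: processing = 3, completes at 4
  Job 3: processing = 4, completes at 8
  Job 4: processing = 6, completes at 14
  Job 5: processing = 12, completes at 26
  Job 6: processing = 12, completes at 38
  Job 7: processing = 17, completes at 55
  Job 8: processing = 18, completes at 73
Sum of completion times = 219
Average completion time = 219/8 = 27.375

27.375


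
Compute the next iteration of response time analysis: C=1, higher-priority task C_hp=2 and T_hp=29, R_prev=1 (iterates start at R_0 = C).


R_next = C + ceil(R_prev / T_hp) * C_hp
ceil(1 / 29) = ceil(0.0345) = 1
Interference = 1 * 2 = 2
R_next = 1 + 2 = 3

3


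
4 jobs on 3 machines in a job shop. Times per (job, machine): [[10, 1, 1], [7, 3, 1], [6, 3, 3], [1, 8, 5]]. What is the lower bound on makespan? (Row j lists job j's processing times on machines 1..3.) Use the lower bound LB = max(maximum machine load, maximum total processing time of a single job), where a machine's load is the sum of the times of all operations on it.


Machine loads:
  Machine 1: 10 + 7 + 6 + 1 = 24
  Machine 2: 1 + 3 + 3 + 8 = 15
  Machine 3: 1 + 1 + 3 + 5 = 10
Max machine load = 24
Job totals:
  Job 1: 12
  Job 2: 11
  Job 3: 12
  Job 4: 14
Max job total = 14
Lower bound = max(24, 14) = 24

24


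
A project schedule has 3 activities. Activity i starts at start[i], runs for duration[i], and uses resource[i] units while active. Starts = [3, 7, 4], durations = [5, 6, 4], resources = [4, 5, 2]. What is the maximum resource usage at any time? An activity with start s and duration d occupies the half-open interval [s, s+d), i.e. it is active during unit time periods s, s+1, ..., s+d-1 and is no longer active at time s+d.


Each activity i is active on [start_i, start_i + duration_i).
Compute total resource usage per time slot:
  t=0: active resources = [], total = 0
  t=1: active resources = [], total = 0
  t=2: active resources = [], total = 0
  t=3: active resources = [4], total = 4
  t=4: active resources = [4, 2], total = 6
  t=5: active resources = [4, 2], total = 6
  t=6: active resources = [4, 2], total = 6
  t=7: active resources = [4, 5, 2], total = 11
  t=8: active resources = [5], total = 5
  t=9: active resources = [5], total = 5
  t=10: active resources = [5], total = 5
  t=11: active resources = [5], total = 5
  t=12: active resources = [5], total = 5
Peak resource demand = 11

11


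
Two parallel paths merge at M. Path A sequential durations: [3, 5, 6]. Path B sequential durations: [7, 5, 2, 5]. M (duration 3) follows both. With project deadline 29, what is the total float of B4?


Forward pass: ES(B4) = sum of predecessors on chain B = 14
EF = ES + duration = 14 + 5 = 19
Backward pass: LF(M) = deadline = 29; LS(M) = 29 - 3 = 26
LF(B4) = LS(M) - sum(successors on chain B) = 26 - 0 = 26
LS = LF - duration = 26 - 5 = 21
Total float = LS - ES = 21 - 14 = 7

7


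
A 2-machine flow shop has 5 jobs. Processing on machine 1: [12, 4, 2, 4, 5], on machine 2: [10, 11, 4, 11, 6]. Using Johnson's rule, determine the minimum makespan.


Apply Johnson's rule:
  Group 1 (a <= b): [(3, 2, 4), (2, 4, 11), (4, 4, 11), (5, 5, 6)]
  Group 2 (a > b): [(1, 12, 10)]
Optimal job order: [3, 2, 4, 5, 1]
Schedule:
  Job 3: M1 done at 2, M2 done at 6
  Job 2: M1 done at 6, M2 done at 17
  Job 4: M1 done at 10, M2 done at 28
  Job 5: M1 done at 15, M2 done at 34
  Job 1: M1 done at 27, M2 done at 44
Makespan = 44

44


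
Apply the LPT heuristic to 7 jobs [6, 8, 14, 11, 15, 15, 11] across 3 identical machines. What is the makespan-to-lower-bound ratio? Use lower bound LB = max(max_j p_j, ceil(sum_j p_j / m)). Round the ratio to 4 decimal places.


LPT order: [15, 15, 14, 11, 11, 8, 6]
Machine loads after assignment: [26, 29, 25]
LPT makespan = 29
Lower bound = max(max_job, ceil(total/3)) = max(15, 27) = 27
Ratio = 29 / 27 = 1.0741

1.0741


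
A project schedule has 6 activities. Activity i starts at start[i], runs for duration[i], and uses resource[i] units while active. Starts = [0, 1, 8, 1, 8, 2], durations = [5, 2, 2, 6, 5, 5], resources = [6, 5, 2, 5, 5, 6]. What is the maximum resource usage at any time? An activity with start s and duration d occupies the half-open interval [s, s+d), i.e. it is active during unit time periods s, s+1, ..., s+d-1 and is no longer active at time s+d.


Each activity i is active on [start_i, start_i + duration_i).
Compute total resource usage per time slot:
  t=0: active resources = [6], total = 6
  t=1: active resources = [6, 5, 5], total = 16
  t=2: active resources = [6, 5, 5, 6], total = 22
  t=3: active resources = [6, 5, 6], total = 17
  t=4: active resources = [6, 5, 6], total = 17
  t=5: active resources = [5, 6], total = 11
  t=6: active resources = [5, 6], total = 11
  t=7: active resources = [], total = 0
  t=8: active resources = [2, 5], total = 7
  t=9: active resources = [2, 5], total = 7
  t=10: active resources = [5], total = 5
  t=11: active resources = [5], total = 5
  t=12: active resources = [5], total = 5
Peak resource demand = 22

22


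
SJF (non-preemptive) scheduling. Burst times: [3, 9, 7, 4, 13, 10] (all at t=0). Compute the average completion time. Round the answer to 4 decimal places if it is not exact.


SJF order (ascending): [3, 4, 7, 9, 10, 13]
Completion times:
  Job 1: burst=3, C=3
  Job 2: burst=4, C=7
  Job 3: burst=7, C=14
  Job 4: burst=9, C=23
  Job 5: burst=10, C=33
  Job 6: burst=13, C=46
Average completion = 126/6 = 21.0

21.0


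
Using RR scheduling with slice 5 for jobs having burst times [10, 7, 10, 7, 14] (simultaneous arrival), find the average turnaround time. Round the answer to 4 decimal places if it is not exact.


Time quantum = 5
Execution trace:
  J1 runs 5 units, time = 5
  J2 runs 5 units, time = 10
  J3 runs 5 units, time = 15
  J4 runs 5 units, time = 20
  J5 runs 5 units, time = 25
  J1 runs 5 units, time = 30
  J2 runs 2 units, time = 32
  J3 runs 5 units, time = 37
  J4 runs 2 units, time = 39
  J5 runs 5 units, time = 44
  J5 runs 4 units, time = 48
Finish times: [30, 32, 37, 39, 48]
Average turnaround = 186/5 = 37.2

37.2


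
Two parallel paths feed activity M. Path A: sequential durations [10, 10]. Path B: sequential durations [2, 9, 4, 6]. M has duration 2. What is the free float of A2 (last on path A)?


ES(A2) = sum of predecessors on chain A = 10
EF(A2) = ES + duration = 10 + 10 = 20
Successor of A2 is M. ES(M) = max(sum(A), sum(B)) = max(20, 21) = 21
Free float = ES(successor) - EF(current) = 21 - 20 = 1

1


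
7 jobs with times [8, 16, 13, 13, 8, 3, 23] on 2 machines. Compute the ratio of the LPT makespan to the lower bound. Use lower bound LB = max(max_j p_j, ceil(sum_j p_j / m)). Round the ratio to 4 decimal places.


LPT order: [23, 16, 13, 13, 8, 8, 3]
Machine loads after assignment: [44, 40]
LPT makespan = 44
Lower bound = max(max_job, ceil(total/2)) = max(23, 42) = 42
Ratio = 44 / 42 = 1.0476

1.0476


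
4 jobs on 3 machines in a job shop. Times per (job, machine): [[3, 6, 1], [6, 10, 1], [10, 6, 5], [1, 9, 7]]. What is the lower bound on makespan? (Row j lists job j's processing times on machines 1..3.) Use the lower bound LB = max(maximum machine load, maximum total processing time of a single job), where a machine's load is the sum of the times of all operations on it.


Machine loads:
  Machine 1: 3 + 6 + 10 + 1 = 20
  Machine 2: 6 + 10 + 6 + 9 = 31
  Machine 3: 1 + 1 + 5 + 7 = 14
Max machine load = 31
Job totals:
  Job 1: 10
  Job 2: 17
  Job 3: 21
  Job 4: 17
Max job total = 21
Lower bound = max(31, 21) = 31

31


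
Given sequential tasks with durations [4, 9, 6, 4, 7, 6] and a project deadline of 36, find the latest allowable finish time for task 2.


LF(activity 2) = deadline - sum of successor durations
Successors: activities 3 through 6 with durations [6, 4, 7, 6]
Sum of successor durations = 23
LF = 36 - 23 = 13

13


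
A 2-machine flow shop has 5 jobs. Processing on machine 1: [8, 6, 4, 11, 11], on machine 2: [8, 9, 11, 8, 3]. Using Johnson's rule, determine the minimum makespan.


Apply Johnson's rule:
  Group 1 (a <= b): [(3, 4, 11), (2, 6, 9), (1, 8, 8)]
  Group 2 (a > b): [(4, 11, 8), (5, 11, 3)]
Optimal job order: [3, 2, 1, 4, 5]
Schedule:
  Job 3: M1 done at 4, M2 done at 15
  Job 2: M1 done at 10, M2 done at 24
  Job 1: M1 done at 18, M2 done at 32
  Job 4: M1 done at 29, M2 done at 40
  Job 5: M1 done at 40, M2 done at 43
Makespan = 43

43


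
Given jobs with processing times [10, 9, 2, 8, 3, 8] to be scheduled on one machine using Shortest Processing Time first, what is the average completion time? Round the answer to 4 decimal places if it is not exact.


Sort jobs by processing time (SPT order): [2, 3, 8, 8, 9, 10]
Compute completion times sequentially:
  Job 1: processing = 2, completes at 2
  Job 2: processing = 3, completes at 5
  Job 3: processing = 8, completes at 13
  Job 4: processing = 8, completes at 21
  Job 5: processing = 9, completes at 30
  Job 6: processing = 10, completes at 40
Sum of completion times = 111
Average completion time = 111/6 = 18.5

18.5


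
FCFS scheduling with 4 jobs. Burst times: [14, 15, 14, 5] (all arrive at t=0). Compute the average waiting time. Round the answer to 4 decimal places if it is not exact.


FCFS order (as given): [14, 15, 14, 5]
Waiting times:
  Job 1: wait = 0
  Job 2: wait = 14
  Job 3: wait = 29
  Job 4: wait = 43
Sum of waiting times = 86
Average waiting time = 86/4 = 21.5

21.5


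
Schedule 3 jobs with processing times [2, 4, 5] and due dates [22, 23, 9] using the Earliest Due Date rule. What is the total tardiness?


Sort by due date (EDD order): [(5, 9), (2, 22), (4, 23)]
Compute completion times and tardiness:
  Job 1: p=5, d=9, C=5, tardiness=max(0,5-9)=0
  Job 2: p=2, d=22, C=7, tardiness=max(0,7-22)=0
  Job 3: p=4, d=23, C=11, tardiness=max(0,11-23)=0
Total tardiness = 0

0


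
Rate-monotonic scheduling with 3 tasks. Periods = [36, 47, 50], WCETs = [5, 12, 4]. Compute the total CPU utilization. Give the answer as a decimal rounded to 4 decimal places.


Compute individual utilizations (exact fractions):
  Task 1: C/T = 5/36 (approx. 0.1389)
  Task 2: C/T = 12/47 (approx. 0.2553)
  Task 3: C/T = 4/50 = 2/25 (approx. 0.08)
Total utilization U = 5/36 + 12/47 + 2/25 = 20059/42300
Rounded to 4 decimal places: U = 0.4742
RM (Liu & Layland) bound for 3 tasks = 0.779763; compare with U = 20059/42300 (approx. 0.474208)
U <= bound, so schedulable by RM sufficient condition.

0.4742


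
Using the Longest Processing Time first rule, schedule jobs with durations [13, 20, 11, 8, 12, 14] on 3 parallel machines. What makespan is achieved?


Sort jobs in decreasing order (LPT): [20, 14, 13, 12, 11, 8]
Assign each job to the least loaded machine:
  Machine 1: jobs [20, 8], load = 28
  Machine 2: jobs [14, 11], load = 25
  Machine 3: jobs [13, 12], load = 25
Makespan = max load = 28

28


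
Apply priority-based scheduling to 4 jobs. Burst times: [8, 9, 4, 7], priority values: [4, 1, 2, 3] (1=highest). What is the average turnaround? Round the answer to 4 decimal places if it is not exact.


Sort by priority (ascending = highest first):
Order: [(1, 9), (2, 4), (3, 7), (4, 8)]
Completion times:
  Priority 1, burst=9, C=9
  Priority 2, burst=4, C=13
  Priority 3, burst=7, C=20
  Priority 4, burst=8, C=28
Average turnaround = 70/4 = 17.5

17.5


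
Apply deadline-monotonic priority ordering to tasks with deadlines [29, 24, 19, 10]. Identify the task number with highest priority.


Sort tasks by relative deadline (ascending):
  Task 4: deadline = 10
  Task 3: deadline = 19
  Task 2: deadline = 24
  Task 1: deadline = 29
Priority order (highest first): [4, 3, 2, 1]
Highest priority task = 4

4


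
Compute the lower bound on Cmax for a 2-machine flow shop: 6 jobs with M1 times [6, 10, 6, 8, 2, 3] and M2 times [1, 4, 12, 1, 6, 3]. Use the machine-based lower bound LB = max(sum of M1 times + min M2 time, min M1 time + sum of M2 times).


LB1 = sum(M1 times) + min(M2 times) = 35 + 1 = 36
LB2 = min(M1 times) + sum(M2 times) = 2 + 27 = 29
Lower bound = max(LB1, LB2) = max(36, 29) = 36

36


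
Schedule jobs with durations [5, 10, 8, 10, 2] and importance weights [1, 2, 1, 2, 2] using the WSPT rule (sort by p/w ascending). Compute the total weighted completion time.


Compute p/w ratios and sort ascending (WSPT): [(2, 2), (5, 1), (10, 2), (10, 2), (8, 1)]
Compute weighted completion times:
  Job (p=2,w=2): C=2, w*C=2*2=4
  Job (p=5,w=1): C=7, w*C=1*7=7
  Job (p=10,w=2): C=17, w*C=2*17=34
  Job (p=10,w=2): C=27, w*C=2*27=54
  Job (p=8,w=1): C=35, w*C=1*35=35
Total weighted completion time = 134

134


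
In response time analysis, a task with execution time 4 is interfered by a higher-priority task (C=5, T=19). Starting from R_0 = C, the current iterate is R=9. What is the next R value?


R_next = C + ceil(R_prev / T_hp) * C_hp
ceil(9 / 19) = ceil(0.4737) = 1
Interference = 1 * 5 = 5
R_next = 4 + 5 = 9
R_next = R_prev, so the iteration has converged (response time = 9).

9


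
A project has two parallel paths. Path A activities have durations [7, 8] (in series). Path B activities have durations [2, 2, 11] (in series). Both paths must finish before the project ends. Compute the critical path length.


Path A total = 7 + 8 = 15
Path B total = 2 + 2 + 11 = 15
Critical path = longest path = max(15, 15) = 15

15


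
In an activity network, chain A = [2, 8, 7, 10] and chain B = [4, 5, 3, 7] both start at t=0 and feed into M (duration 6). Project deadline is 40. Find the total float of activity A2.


Forward pass: ES(A2) = sum of predecessors on chain A = 2
EF = ES + duration = 2 + 8 = 10
Backward pass: LF(M) = deadline = 40; LS(M) = 40 - 6 = 34
LF(A2) = LS(M) - sum(successors on chain A) = 34 - 17 = 17
LS = LF - duration = 17 - 8 = 9
Total float = LS - ES = 9 - 2 = 7

7


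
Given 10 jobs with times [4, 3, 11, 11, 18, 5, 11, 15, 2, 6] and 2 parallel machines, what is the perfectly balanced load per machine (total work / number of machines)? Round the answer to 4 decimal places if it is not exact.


Total processing time = 4 + 3 + 11 + 11 + 18 + 5 + 11 + 15 + 2 + 6 = 86
Number of machines = 2
Ideal balanced load = 86 / 2 = 43.0

43.0


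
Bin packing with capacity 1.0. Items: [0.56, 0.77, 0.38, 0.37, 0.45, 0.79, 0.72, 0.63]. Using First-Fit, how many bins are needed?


Place items sequentially using First-Fit:
  Item 0.56 -> new Bin 1
  Item 0.77 -> new Bin 2
  Item 0.38 -> Bin 1 (now 0.94)
  Item 0.37 -> new Bin 3
  Item 0.45 -> Bin 3 (now 0.82)
  Item 0.79 -> new Bin 4
  Item 0.72 -> new Bin 5
  Item 0.63 -> new Bin 6
Total bins used = 6

6


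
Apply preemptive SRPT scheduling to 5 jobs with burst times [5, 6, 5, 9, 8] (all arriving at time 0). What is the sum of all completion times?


Since all jobs arrive at t=0, SRPT equals SPT ordering.
SPT order: [5, 5, 6, 8, 9]
Completion times:
  Job 1: p=5, C=5
  Job 2: p=5, C=10
  Job 3: p=6, C=16
  Job 4: p=8, C=24
  Job 5: p=9, C=33
Total completion time = 5 + 10 + 16 + 24 + 33 = 88

88


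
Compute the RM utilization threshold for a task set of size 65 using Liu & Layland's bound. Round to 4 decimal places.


Compute 2^(1/65) = 1.0107208638
Subtract 1: 1.0107208638 - 1 = 0.0107208638
Multiply by n: 65 * 0.0107208638 = 0.6968561470
Round to 4 dp: 0.6969

0.6969


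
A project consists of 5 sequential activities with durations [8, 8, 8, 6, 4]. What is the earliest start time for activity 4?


Activity 4 starts after activities 1 through 3 complete.
Predecessor durations: [8, 8, 8]
ES = 8 + 8 + 8 = 24

24


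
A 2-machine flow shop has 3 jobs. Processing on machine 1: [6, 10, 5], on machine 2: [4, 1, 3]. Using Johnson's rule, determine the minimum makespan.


Apply Johnson's rule:
  Group 1 (a <= b): []
  Group 2 (a > b): [(1, 6, 4), (3, 5, 3), (2, 10, 1)]
Optimal job order: [1, 3, 2]
Schedule:
  Job 1: M1 done at 6, M2 done at 10
  Job 3: M1 done at 11, M2 done at 14
  Job 2: M1 done at 21, M2 done at 22
Makespan = 22

22


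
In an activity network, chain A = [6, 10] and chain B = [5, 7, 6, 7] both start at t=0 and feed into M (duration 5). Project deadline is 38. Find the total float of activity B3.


Forward pass: ES(B3) = sum of predecessors on chain B = 12
EF = ES + duration = 12 + 6 = 18
Backward pass: LF(M) = deadline = 38; LS(M) = 38 - 5 = 33
LF(B3) = LS(M) - sum(successors on chain B) = 33 - 7 = 26
LS = LF - duration = 26 - 6 = 20
Total float = LS - ES = 20 - 12 = 8

8


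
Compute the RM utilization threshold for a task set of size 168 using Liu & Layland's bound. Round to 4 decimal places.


Compute 2^(1/168) = 1.0041343992
Subtract 1: 1.0041343992 - 1 = 0.0041343992
Multiply by n: 168 * 0.0041343992 = 0.6945790656
Round to 4 dp: 0.6946

0.6946


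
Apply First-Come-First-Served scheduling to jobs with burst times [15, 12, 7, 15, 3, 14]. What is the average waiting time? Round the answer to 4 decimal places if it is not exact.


FCFS order (as given): [15, 12, 7, 15, 3, 14]
Waiting times:
  Job 1: wait = 0
  Job 2: wait = 15
  Job 3: wait = 27
  Job 4: wait = 34
  Job 5: wait = 49
  Job 6: wait = 52
Sum of waiting times = 177
Average waiting time = 177/6 = 29.5

29.5


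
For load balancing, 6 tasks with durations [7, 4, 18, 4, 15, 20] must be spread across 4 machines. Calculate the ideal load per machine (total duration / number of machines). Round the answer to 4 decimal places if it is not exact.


Total processing time = 7 + 4 + 18 + 4 + 15 + 20 = 68
Number of machines = 4
Ideal balanced load = 68 / 4 = 17.0

17.0


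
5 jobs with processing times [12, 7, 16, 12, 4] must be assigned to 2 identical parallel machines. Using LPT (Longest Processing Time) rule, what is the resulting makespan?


Sort jobs in decreasing order (LPT): [16, 12, 12, 7, 4]
Assign each job to the least loaded machine:
  Machine 1: jobs [16, 7, 4], load = 27
  Machine 2: jobs [12, 12], load = 24
Makespan = max load = 27

27


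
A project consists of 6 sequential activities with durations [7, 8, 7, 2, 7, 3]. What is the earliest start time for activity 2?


Activity 2 starts after activities 1 through 1 complete.
Predecessor durations: [7]
ES = 7 = 7

7


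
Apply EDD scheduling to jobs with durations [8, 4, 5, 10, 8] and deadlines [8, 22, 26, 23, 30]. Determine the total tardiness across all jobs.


Sort by due date (EDD order): [(8, 8), (4, 22), (10, 23), (5, 26), (8, 30)]
Compute completion times and tardiness:
  Job 1: p=8, d=8, C=8, tardiness=max(0,8-8)=0
  Job 2: p=4, d=22, C=12, tardiness=max(0,12-22)=0
  Job 3: p=10, d=23, C=22, tardiness=max(0,22-23)=0
  Job 4: p=5, d=26, C=27, tardiness=max(0,27-26)=1
  Job 5: p=8, d=30, C=35, tardiness=max(0,35-30)=5
Total tardiness = 6

6


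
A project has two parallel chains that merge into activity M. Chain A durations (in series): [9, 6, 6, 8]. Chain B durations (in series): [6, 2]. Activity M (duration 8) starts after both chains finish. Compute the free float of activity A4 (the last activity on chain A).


ES(A4) = sum of predecessors on chain A = 21
EF(A4) = ES + duration = 21 + 8 = 29
Successor of A4 is M. ES(M) = max(sum(A), sum(B)) = max(29, 8) = 29
Free float = ES(successor) - EF(current) = 29 - 29 = 0

0


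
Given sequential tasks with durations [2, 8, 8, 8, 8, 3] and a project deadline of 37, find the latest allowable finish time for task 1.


LF(activity 1) = deadline - sum of successor durations
Successors: activities 2 through 6 with durations [8, 8, 8, 8, 3]
Sum of successor durations = 35
LF = 37 - 35 = 2

2


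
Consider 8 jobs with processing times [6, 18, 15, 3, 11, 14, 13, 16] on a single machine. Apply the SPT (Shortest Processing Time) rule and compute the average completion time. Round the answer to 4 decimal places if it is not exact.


Sort jobs by processing time (SPT order): [3, 6, 11, 13, 14, 15, 16, 18]
Compute completion times sequentially:
  Job 1: processing = 3, completes at 3
  Job 2: processing = 6, completes at 9
  Job 3: processing = 11, completes at 20
  Job 4: processing = 13, completes at 33
  Job 5: processing = 14, completes at 47
  Job 6: processing = 15, completes at 62
  Job 7: processing = 16, completes at 78
  Job 8: processing = 18, completes at 96
Sum of completion times = 348
Average completion time = 348/8 = 43.5

43.5


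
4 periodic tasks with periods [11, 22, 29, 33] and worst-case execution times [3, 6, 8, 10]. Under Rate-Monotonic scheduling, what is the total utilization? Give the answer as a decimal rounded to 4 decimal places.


Compute individual utilizations (exact fractions):
  Task 1: C/T = 3/11 (approx. 0.2727)
  Task 2: C/T = 6/22 = 3/11 (approx. 0.2727)
  Task 3: C/T = 8/29 (approx. 0.2759)
  Task 4: C/T = 10/33 (approx. 0.303)
Total utilization U = 3/11 + 3/11 + 8/29 + 10/33 = 1076/957
Rounded to 4 decimal places: U = 1.1243
RM (Liu & Layland) bound for 4 tasks = 0.756828; compare with U = 1076/957 (approx. 1.124347)
U > 1, so the task set is not schedulable (processor overloaded).

1.1243


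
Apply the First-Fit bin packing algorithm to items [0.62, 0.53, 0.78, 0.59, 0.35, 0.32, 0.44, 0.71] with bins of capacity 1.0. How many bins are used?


Place items sequentially using First-Fit:
  Item 0.62 -> new Bin 1
  Item 0.53 -> new Bin 2
  Item 0.78 -> new Bin 3
  Item 0.59 -> new Bin 4
  Item 0.35 -> Bin 1 (now 0.97)
  Item 0.32 -> Bin 2 (now 0.85)
  Item 0.44 -> new Bin 5
  Item 0.71 -> new Bin 6
Total bins used = 6

6


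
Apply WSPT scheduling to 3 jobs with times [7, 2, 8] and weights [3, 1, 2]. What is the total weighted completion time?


Compute p/w ratios and sort ascending (WSPT): [(2, 1), (7, 3), (8, 2)]
Compute weighted completion times:
  Job (p=2,w=1): C=2, w*C=1*2=2
  Job (p=7,w=3): C=9, w*C=3*9=27
  Job (p=8,w=2): C=17, w*C=2*17=34
Total weighted completion time = 63

63


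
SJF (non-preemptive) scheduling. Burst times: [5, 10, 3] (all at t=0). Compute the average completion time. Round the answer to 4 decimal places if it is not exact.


SJF order (ascending): [3, 5, 10]
Completion times:
  Job 1: burst=3, C=3
  Job 2: burst=5, C=8
  Job 3: burst=10, C=18
Average completion = 29/3 = 9.6667

9.6667


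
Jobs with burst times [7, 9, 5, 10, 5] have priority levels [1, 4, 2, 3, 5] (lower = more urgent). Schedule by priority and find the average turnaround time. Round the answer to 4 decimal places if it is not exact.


Sort by priority (ascending = highest first):
Order: [(1, 7), (2, 5), (3, 10), (4, 9), (5, 5)]
Completion times:
  Priority 1, burst=7, C=7
  Priority 2, burst=5, C=12
  Priority 3, burst=10, C=22
  Priority 4, burst=9, C=31
  Priority 5, burst=5, C=36
Average turnaround = 108/5 = 21.6

21.6


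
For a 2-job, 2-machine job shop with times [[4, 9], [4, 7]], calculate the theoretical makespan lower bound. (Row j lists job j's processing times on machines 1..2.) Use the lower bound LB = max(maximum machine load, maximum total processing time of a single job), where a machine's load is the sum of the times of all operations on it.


Machine loads:
  Machine 1: 4 + 4 = 8
  Machine 2: 9 + 7 = 16
Max machine load = 16
Job totals:
  Job 1: 13
  Job 2: 11
Max job total = 13
Lower bound = max(16, 13) = 16

16


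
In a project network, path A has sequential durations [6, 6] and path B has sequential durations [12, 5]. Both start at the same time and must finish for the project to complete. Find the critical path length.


Path A total = 6 + 6 = 12
Path B total = 12 + 5 = 17
Critical path = longest path = max(12, 17) = 17

17


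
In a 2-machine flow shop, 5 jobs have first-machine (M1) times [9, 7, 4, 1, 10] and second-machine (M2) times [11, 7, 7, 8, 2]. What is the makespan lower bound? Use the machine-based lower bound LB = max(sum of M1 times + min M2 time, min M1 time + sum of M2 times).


LB1 = sum(M1 times) + min(M2 times) = 31 + 2 = 33
LB2 = min(M1 times) + sum(M2 times) = 1 + 35 = 36
Lower bound = max(LB1, LB2) = max(33, 36) = 36

36


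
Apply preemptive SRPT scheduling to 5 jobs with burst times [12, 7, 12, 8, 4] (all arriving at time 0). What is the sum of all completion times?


Since all jobs arrive at t=0, SRPT equals SPT ordering.
SPT order: [4, 7, 8, 12, 12]
Completion times:
  Job 1: p=4, C=4
  Job 2: p=7, C=11
  Job 3: p=8, C=19
  Job 4: p=12, C=31
  Job 5: p=12, C=43
Total completion time = 4 + 11 + 19 + 31 + 43 = 108

108


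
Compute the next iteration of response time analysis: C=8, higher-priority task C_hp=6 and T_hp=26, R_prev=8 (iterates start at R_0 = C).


R_next = C + ceil(R_prev / T_hp) * C_hp
ceil(8 / 26) = ceil(0.3077) = 1
Interference = 1 * 6 = 6
R_next = 8 + 6 = 14

14
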